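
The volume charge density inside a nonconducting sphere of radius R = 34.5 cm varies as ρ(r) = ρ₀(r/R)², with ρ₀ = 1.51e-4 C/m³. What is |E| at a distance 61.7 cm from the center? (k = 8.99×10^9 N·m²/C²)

E ≈ 3.68×10^5 N/C

By spherical symmetry E is radial; choose a Gaussian sphere of radius r = 61.7 cm (r > R, all charge enclosed).
Q_enc = 4π ∫₀^R ρ₀(r'/R)^2 r'² dr' = 4πρ₀R³/5 = 1.558×10^-5 C.
Applying ∮E·dA = Q_enc/ε₀ with Φ = E(4πr²):
E = k|Q_enc|/r² = (8.99×10^9)(1.558×10^-5)/(0.617)² = 3.68e5 N/C.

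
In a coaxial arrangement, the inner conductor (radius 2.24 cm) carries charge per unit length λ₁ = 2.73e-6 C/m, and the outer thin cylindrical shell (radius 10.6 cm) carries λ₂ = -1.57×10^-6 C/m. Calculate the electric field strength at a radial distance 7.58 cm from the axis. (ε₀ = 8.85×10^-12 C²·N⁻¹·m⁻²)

Coaxial Gaussian cylinder, radius r = 7.58 cm, length L (between the conductors, 2.24 cm < r < 10.6 cm).
Only the inner wire is enclosed; the outer shell contributes nothing inside itself. λ_enc = λ₁ = 2.73e-6 C/m.
By Gauss's law (flux through the curved wall only), E·2πrL = λ_enc L/ε₀.
E = |λ_enc|/(2πε₀r) = (2.73×10^-6)/(2π·8.85×10^-12·0.0758) = 6.48×10^5 N/C.

E ≈ 6.48e5 N/C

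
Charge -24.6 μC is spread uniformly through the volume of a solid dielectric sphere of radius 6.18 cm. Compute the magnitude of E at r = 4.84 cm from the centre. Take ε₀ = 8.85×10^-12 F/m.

By spherical symmetry E is radial; choose a Gaussian sphere of radius r = 4.84 cm (r < R).
Only the charge within r is enclosed: Q_enc = Q·(r/R)³ = (-24.6 μC)·(4.84 cm/6.18 cm)³ = -1.182×10^-5 C.
Since E is radial and uniform over the Gaussian sphere, Φ = E·4πr² = Q_enc/ε₀.
E = |Q_enc|/(4πε₀r²) = (1.182×10^-5)/(4π·8.85×10^-12·(0.0484)²) = 4.54e7 N/C.

|E| ≈ 4.54×10^7 V/m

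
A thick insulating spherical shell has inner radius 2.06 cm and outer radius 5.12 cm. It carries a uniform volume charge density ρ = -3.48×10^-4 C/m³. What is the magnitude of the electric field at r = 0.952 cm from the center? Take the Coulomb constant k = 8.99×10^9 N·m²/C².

E = 0

Use a concentric Gaussian sphere at r = 0.952 cm (r < 2.06 cm, inside the empty cavity).
No charge is enclosed, so by Gauss's law E·4πr² = 0 ⇒ E = 0.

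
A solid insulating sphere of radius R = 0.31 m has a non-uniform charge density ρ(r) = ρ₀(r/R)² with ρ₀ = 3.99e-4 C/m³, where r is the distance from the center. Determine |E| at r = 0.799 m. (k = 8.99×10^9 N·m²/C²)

By spherical symmetry E is radial; choose a Gaussian sphere of radius r = 0.799 m (r > R, all charge enclosed).
Q_enc = 4π ∫₀^R ρ₀(r'/R)^2 r'² dr' = 4πρ₀R³/5 = 2.987×10^-5 C.
Applying ∮E·dA = Q_enc/ε₀ with Φ = E(4πr²):
E = k|Q_enc|/r² = (8.99×10^9)(2.987×10^-5)/(0.799)² = 4.21×10^5 N/C.

E ≈ 4.21e5 N/C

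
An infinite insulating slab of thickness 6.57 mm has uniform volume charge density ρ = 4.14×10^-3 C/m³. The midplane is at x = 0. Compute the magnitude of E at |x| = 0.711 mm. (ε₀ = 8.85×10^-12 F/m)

|E| = 3.33e5 V/m

By symmetry E is perpendicular to the slab. A Gaussian pillbox from −0.711 mm to +0.711 mm (face area A) lies entirely within the slab.
Q_enc = ρ·(2x)·A and flux = 2EA, so 2EA = 2ρxA/ε₀ ⇒ E = |ρ|x/ε₀.
E = (4.14e-3)(0.000711)/(8.85×10^-12) = 3.33e5 N/C.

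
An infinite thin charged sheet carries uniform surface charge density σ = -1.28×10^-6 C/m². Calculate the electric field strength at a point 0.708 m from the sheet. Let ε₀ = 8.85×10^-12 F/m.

By planar symmetry E is perpendicular to the sheet and uniform; use a Gaussian pillbox with flat faces of area A on each side of the sheet.
Flux Φ = 2EA and Q_enc = σA, so 2EA = σA/ε₀ ⇒ E = |σ|/(2ε₀), independent of distance.
E = |σ|/(2ε₀) = (1.28e-6)/(2·8.85×10^-12) = 7.23×10^4 N/C.

E ≈ 7.23e4 N/C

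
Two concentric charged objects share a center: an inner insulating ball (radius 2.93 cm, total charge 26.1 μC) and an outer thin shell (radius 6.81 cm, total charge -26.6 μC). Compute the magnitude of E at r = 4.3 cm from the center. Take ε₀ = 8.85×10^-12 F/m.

|E| ≈ 1.27e8 N/C

Take a concentric spherical Gaussian surface of radius r = 4.3 cm (between the bodies, 2.93 cm < r < 6.81 cm).
Only the inner charge is enclosed; the outer shell contributes nothing inside itself. Q_enc = 26.1 μC = 2.61e-5 C.
By Gauss's law, ∮E·dA = E·4πr² = Q_enc/ε₀.
E = |Q_enc|/(4πε₀r²) = (2.61e-5)/(4π·8.85×10^-12·(0.043)²) = 1.27×10^8 N/C.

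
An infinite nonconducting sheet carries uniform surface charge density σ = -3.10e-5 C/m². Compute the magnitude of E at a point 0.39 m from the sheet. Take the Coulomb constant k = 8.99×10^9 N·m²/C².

|E| = 1.75×10^6 N/C

By planar symmetry E is perpendicular to the sheet and uniform; use a Gaussian pillbox with flat faces of area A on each side of the sheet.
Only the two end caps contribute flux: Φ = 2EA. With Q_enc = σA, Gauss's law gives E = |σ|/(2ε₀).
E = 2πk|σ| = 2π(8.99×10^9)(3.10e-5) = 1.75e6 N/C.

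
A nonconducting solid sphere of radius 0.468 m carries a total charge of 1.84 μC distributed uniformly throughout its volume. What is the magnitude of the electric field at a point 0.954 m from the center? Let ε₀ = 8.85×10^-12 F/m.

1.82e4 N/C

Use a concentric Gaussian sphere at r = 0.954 m (r > R, so the entire charge is enclosed).
Q_enc = 1.84 μC = 1.84e-6 C.
Applying ∮E·dA = Q_enc/ε₀ with Φ = E(4πr²):
E = |Q_enc|/(4πε₀r²) = (1.84×10^-6)/(4π·8.85×10^-12·(0.954)²) = 1.82×10^4 N/C.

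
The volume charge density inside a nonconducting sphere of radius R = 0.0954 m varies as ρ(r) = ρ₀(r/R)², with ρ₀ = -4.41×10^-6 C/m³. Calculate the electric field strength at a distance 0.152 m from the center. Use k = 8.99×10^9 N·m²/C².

Symmetry ⇒ E = E(r) r̂. Gaussian sphere of radius r = 0.152 m (r > R, all charge enclosed).
Q_enc = 4π ∫₀^R ρ₀(r'/R)^2 r'² dr' = 4πρ₀R³/5 = -9.623×10^-9 C.
Gauss's law: E·4πr² = Q_enc/ε₀.
E = k|Q_enc|/r² = (8.99×10^9)(9.623×10^-9)/(0.152)² = 3.74×10^3 N/C.

|E| = 3.74×10^3 N/C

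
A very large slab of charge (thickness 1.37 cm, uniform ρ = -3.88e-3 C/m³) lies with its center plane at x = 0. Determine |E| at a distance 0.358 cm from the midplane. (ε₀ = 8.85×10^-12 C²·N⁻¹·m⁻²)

By symmetry E is perpendicular to the slab. A Gaussian pillbox from −0.358 cm to +0.358 cm (face area A) lies entirely within the slab.
Q_enc = ρ·(2x)·A and flux = 2EA, so 2EA = 2ρxA/ε₀ ⇒ E = |ρ|x/ε₀.
E = (3.88e-3)(0.00358)/(8.85×10^-12) = 1.57e6 N/C.

1.57e6 V/m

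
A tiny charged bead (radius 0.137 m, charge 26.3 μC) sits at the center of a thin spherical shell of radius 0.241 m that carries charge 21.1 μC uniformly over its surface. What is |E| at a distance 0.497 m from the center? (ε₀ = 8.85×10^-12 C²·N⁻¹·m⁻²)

E ≈ 1.73e6 N/C

Use a concentric Gaussian sphere at r = 0.497 m (r > 0.241 m, enclosing both).
Q_enc = (26.3 μC) + (21.1 μC) = 4.74e-5 C.
Since E is radial and uniform over the Gaussian sphere, Φ = E·4πr² = Q_enc/ε₀.
E = |Q_enc|/(4πε₀r²) = (4.74×10^-5)/(4π·8.85×10^-12·(0.497)²) = 1.73×10^6 N/C.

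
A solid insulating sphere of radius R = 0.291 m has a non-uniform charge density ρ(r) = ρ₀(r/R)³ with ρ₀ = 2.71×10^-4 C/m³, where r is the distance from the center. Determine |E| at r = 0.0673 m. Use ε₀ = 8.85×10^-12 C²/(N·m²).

|E| ≈ 4.25×10^3 N/C

Take a concentric spherical Gaussian surface of radius r = 0.0673 m (r < R).
Q_enc = ∫₀^r ρ(r')·4πr'² dr' = (4πρ₀/R³) ∫₀^r r'^5 dr' = 4πρ₀ r^6/(6·R³) = 2.14×10^-9 C.
Since E is radial and uniform over the Gaussian sphere, Φ = E·4πr² = Q_enc/ε₀.
E = |Q_enc|/(4πε₀r²) = (2.14×10^-9)/(4π·8.85×10^-12·(0.0673)²) = 4.25×10^3 N/C.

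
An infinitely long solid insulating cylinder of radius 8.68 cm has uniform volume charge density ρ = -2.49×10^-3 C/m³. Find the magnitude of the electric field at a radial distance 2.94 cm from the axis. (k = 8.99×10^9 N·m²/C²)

Take a coaxial cylindrical Gaussian surface of radius r = 2.94 cm and length L (r < R).
Charge inside radius r per length L is ρ·πr²·L, so λ_enc = ρπr² = -6.762×10^-6 C/m.
Since E is radial and uniform over the curved surface, Φ = E·2πrL = Q_enc/ε₀ = λ_enc L/ε₀.
E = 2k|λ_enc|/r = 2(8.99×10^9)(6.762×10^-6)/(0.0294) = 4.14e6 N/C.

E ≈ 4.14e6 N/C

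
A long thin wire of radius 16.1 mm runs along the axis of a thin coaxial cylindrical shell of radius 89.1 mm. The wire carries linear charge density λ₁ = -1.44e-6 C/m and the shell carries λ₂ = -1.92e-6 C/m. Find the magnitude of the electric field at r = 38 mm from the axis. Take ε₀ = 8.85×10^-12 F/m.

Choose a coaxial cylinder of radius r = 38 mm (arbitrary length L) as the Gaussian surface (between the conductors, 16.1 mm < r < 89.1 mm).
Only the inner wire is enclosed; the outer shell contributes nothing inside itself. λ_enc = λ₁ = -1.44×10^-6 C/m.
Since E is radial and uniform over the curved surface, Φ = E·2πrL = Q_enc/ε₀ = λ_enc L/ε₀.
E = |λ_enc|/(2πε₀r) = (1.44e-6)/(2π·8.85×10^-12·0.038) = 6.81e5 N/C.

|E| ≈ 6.81×10^5 N/C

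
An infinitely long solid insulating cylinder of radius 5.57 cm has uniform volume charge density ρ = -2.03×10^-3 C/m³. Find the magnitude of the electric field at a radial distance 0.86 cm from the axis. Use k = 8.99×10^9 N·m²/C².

|E| = 9.86×10^5 V/m

Choose a coaxial cylinder of radius r = 0.86 cm (arbitrary length L) as the Gaussian surface (r < R).
Charge inside radius r per length L is ρ·πr²·L, so λ_enc = ρπr² = -4.717e-7 C/m.
Since E is radial and uniform over the curved surface, Φ = E·2πrL = Q_enc/ε₀ = λ_enc L/ε₀.
E = 2k|λ_enc|/r = 2(8.99×10^9)(4.717×10^-7)/(0.0086) = 9.86e5 N/C.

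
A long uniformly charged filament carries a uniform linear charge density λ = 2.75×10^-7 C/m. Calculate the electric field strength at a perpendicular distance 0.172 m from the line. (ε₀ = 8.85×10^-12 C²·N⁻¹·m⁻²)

E ≈ 2.88×10^4 N/C

Take a coaxial cylindrical Gaussian surface of radius r = 0.172 m and length L.
Q_enc = λL, so λ_enc = 2.75×10^-7 C/m.
Since E is radial and uniform over the curved surface, Φ = E·2πrL = Q_enc/ε₀ = λ_enc L/ε₀.
E = |λ_enc|/(2πε₀r) = (2.75×10^-7)/(2π·8.85×10^-12·0.172) = 2.88e4 N/C.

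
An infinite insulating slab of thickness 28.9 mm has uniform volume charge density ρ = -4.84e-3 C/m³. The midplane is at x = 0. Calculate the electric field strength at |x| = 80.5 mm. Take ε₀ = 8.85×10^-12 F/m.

The point |x| = 80.5 mm lies outside the slab (half-thickness 0.01445 m). A symmetric pillbox spanning the full slab encloses Q_enc = ρ·d·A.
Flux = 2EA ⇒ E = |ρ|d/(2ε₀), independent of distance outside.
E = (4.84e-3)(0.0289)/(2·8.85×10^-12) = 7.90e6 N/C.

E = 7.90×10^6 V/m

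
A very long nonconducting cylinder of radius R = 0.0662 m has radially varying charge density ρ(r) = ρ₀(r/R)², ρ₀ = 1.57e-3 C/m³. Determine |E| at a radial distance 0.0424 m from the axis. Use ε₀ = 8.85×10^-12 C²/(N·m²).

Take a coaxial cylindrical Gaussian surface of radius r = 0.0424 m and length L (r < R).
λ_enc = ∫₀^r ρ(r')·2πr' dr' = (2πρ₀/R²)·r^4/4 = 1.819×10^-6 C/m.
Since E is radial and uniform over the curved surface, Φ = E·2πrL = Q_enc/ε₀ = λ_enc L/ε₀.
E = |λ_enc|/(2πε₀r) = (1.819e-6)/(2π·8.85×10^-12·0.0424) = 7.71e5 N/C.

|E| ≈ 7.71×10^5 V/m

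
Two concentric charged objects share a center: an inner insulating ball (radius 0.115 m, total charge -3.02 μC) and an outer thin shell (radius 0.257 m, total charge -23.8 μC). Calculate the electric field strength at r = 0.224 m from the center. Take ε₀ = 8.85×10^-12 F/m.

|E| = 5.41e5 N/C

By spherical symmetry E is radial; choose a Gaussian sphere of radius r = 0.224 m (between the bodies, 0.115 m < r < 0.257 m).
The shell at 0.257 m lies outside the Gaussian surface, so Q_enc = -3.02 μC = -3.02e-6 C.
By Gauss's law, ∮E·dA = E·4πr² = Q_enc/ε₀.
E = |Q_enc|/(4πε₀r²) = (3.02×10^-6)/(4π·8.85×10^-12·(0.224)²) = 5.41×10^5 N/C.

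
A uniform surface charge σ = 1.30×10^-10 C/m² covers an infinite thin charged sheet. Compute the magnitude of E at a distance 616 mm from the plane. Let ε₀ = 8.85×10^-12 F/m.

E = 7.34 N/C

The symmetry is planar: E is normal to the sheet and the same magnitude on both sides. Take a pillbox straddling the sheet with end-cap area A.
Only the two end caps contribute flux: Φ = 2EA. With Q_enc = σA, Gauss's law gives E = |σ|/(2ε₀).
E = |σ|/(2ε₀) = (1.30e-10)/(2·8.85×10^-12) = 7.34 N/C.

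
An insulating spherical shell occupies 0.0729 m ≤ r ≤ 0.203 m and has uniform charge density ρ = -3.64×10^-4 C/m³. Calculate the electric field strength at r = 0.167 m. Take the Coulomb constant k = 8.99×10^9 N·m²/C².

E ≈ 2.10×10^6 N/C

Take a concentric spherical Gaussian surface of radius r = 0.167 m (within the shell material, 0.0729 m < r < 0.203 m).
Only the shell between 0.0729 m and r is enclosed: Q_enc = ρ·(4π/3)(r³ − a³) = (-3.64e-4)·(4π/3)·((0.167)³ − (0.0729)³) = -6.511×10^-6 C.
Since E is radial and uniform over the Gaussian sphere, Φ = E·4πr² = Q_enc/ε₀.
E = k|Q_enc|/r² = (8.99×10^9)(6.511e-6)/(0.167)² = 2.10×10^6 N/C.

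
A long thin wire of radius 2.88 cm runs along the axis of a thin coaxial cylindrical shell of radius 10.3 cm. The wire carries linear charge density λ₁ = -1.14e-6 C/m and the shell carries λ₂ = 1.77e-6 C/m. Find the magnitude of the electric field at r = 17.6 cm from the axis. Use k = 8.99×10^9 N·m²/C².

|E| = 6.44e4 N/C

Take a coaxial cylindrical Gaussian surface of radius r = 17.6 cm and length L (r > 10.3 cm, enclosing both).
λ_enc = λ₁ + λ₂ = (-1.14×10^-6) + (1.77×10^-6) = 6.30×10^-7 C/m.
Since E is radial and uniform over the curved surface, Φ = E·2πrL = Q_enc/ε₀ = λ_enc L/ε₀.
E = 2k|λ_enc|/r = 2(8.99×10^9)(6.30×10^-7)/(0.176) = 6.44×10^4 N/C.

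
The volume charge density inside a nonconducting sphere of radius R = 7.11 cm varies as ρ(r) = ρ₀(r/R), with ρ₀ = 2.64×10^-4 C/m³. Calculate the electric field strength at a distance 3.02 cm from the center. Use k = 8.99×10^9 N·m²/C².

|E| = 9.56e4 N/C

Symmetry ⇒ E = E(r) r̂. Gaussian sphere of radius r = 3.02 cm (r < R).
Q_enc = ∫₀^r ρ(r')·4πr'² dr' = (4πρ₀/R) ∫₀^r r'^3 dr' = 4πρ₀ r^4/(4·R) = 9.703e-9 C.
Applying ∮E·dA = Q_enc/ε₀ with Φ = E(4πr²):
E = k|Q_enc|/r² = (8.99×10^9)(9.703×10^-9)/(0.0302)² = 9.56e4 N/C.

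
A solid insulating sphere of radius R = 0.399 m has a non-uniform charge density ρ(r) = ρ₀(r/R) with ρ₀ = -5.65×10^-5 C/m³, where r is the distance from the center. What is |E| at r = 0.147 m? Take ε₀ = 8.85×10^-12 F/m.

E = 8.64×10^4 N/C

By spherical symmetry E is radial; choose a Gaussian sphere of radius r = 0.147 m (r < R).
Integrate the density: Q_enc = 4π ∫₀^r ρ₀(r'/R)^1 r'² dr' = 4πρ₀ r^4/(4·R) = -2.077e-7 C.
Since E is radial and uniform over the Gaussian sphere, Φ = E·4πr² = Q_enc/ε₀.
E = |Q_enc|/(4πε₀r²) = (2.077×10^-7)/(4π·8.85×10^-12·(0.147)²) = 8.64×10^4 N/C.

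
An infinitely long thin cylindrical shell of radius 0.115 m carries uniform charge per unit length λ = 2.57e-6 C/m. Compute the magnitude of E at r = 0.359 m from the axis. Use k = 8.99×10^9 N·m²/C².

E = 1.29e5 V/m

Choose a coaxial cylinder of radius r = 0.359 m (arbitrary length L) as the Gaussian surface (r > 0.115 m).
The full line charge is enclosed: λ_enc = 2.57×10^-6 C/m.
By Gauss's law (flux through the curved wall only), E·2πrL = λ_enc L/ε₀.
E = 2k|λ_enc|/r = 2(8.99×10^9)(2.57×10^-6)/(0.359) = 1.29×10^5 N/C.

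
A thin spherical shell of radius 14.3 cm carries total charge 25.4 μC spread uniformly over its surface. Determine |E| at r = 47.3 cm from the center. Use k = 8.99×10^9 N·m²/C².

Use a concentric Gaussian sphere at r = 47.3 cm (r > 14.3 cm).
The entire shell is enclosed: Q_enc = 2.54×10^-5 C.
By Gauss's law, ∮E·dA = E·4πr² = Q_enc/ε₀.
E = k|Q_enc|/r² = (8.99×10^9)(2.54×10^-5)/(0.473)² = 1.02×10^6 N/C.

E = 1.02×10^6 V/m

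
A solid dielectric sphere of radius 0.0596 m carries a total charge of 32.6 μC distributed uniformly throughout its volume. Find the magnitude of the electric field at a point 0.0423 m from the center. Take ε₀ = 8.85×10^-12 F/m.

|E| = 5.86×10^7 V/m

Take a concentric spherical Gaussian surface of radius r = 0.0423 m (r < R).
For a uniform sphere the enclosed fraction is (r/R)³, so Q_enc = (32.6 μC)(0.0423/0.0596)³ = 1.165e-5 C.
Applying ∮E·dA = Q_enc/ε₀ with Φ = E(4πr²):
E = |Q_enc|/(4πε₀r²) = (1.165×10^-5)/(4π·8.85×10^-12·(0.0423)²) = 5.86e7 N/C.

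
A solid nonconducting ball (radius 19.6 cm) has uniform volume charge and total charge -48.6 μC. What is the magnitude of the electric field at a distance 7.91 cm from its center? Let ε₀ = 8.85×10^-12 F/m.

By spherical symmetry E is radial; choose a Gaussian sphere of radius r = 7.91 cm (r < R).
Only the charge within r is enclosed: Q_enc = Q·(r/R)³ = (-48.6 μC)·(7.91 cm/19.6 cm)³ = -3.194×10^-6 C.
Applying ∮E·dA = Q_enc/ε₀ with Φ = E(4πr²):
E = |Q_enc|/(4πε₀r²) = (3.194×10^-6)/(4π·8.85×10^-12·(0.0791)²) = 4.59×10^6 N/C.

E = 4.59×10^6 N/C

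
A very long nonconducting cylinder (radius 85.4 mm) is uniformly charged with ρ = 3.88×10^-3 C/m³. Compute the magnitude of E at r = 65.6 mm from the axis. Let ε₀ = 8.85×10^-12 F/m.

|E| ≈ 1.44×10^7 V/m

By cylindrical symmetry E is radial; use a coaxial Gaussian cylinder of radius 65.6 mm and length L (r < R).
Enclosed charge per unit length: λ_enc = ρ·πr² = (3.88e-3)π(0.0656)² = 5.246×10^-5 C/m.
Gauss's law: E·2πrL = λ_enc L/ε₀.
E = |λ_enc|/(2πε₀r) = (5.246e-5)/(2π·8.85×10^-12·0.0656) = 1.44×10^7 N/C.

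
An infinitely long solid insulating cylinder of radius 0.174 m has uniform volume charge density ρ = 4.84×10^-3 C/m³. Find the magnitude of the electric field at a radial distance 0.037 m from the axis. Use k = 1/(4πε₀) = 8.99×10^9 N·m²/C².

|E| ≈ 1.01×10^7 N/C

Take a coaxial cylindrical Gaussian surface of radius r = 0.037 m and length L (r < R).
Charge inside radius r per length L is ρ·πr²·L, so λ_enc = ρπr² = 2.082×10^-5 C/m.
Gauss's law: E·2πrL = λ_enc L/ε₀.
E = 2k|λ_enc|/r = 2(8.99×10^9)(2.082×10^-5)/(0.037) = 1.01e7 N/C.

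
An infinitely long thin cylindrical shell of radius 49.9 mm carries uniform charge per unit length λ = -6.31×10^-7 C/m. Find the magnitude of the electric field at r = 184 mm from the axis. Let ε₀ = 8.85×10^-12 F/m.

|E| = 6.17×10^4 N/C

Take a coaxial cylindrical Gaussian surface of radius r = 184 mm and length L (r > 49.9 mm).
The full line charge is enclosed: λ_enc = -6.31e-7 C/m.
Gauss's law: E·2πrL = λ_enc L/ε₀.
E = |λ_enc|/(2πε₀r) = (6.31×10^-7)/(2π·8.85×10^-12·0.184) = 6.17×10^4 N/C.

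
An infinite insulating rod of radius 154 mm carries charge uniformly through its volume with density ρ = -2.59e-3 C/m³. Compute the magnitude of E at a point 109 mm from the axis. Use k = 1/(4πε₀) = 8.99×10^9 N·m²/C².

Coaxial Gaussian cylinder, radius r = 109 mm, length L (r < R).
Enclosed charge per unit length: λ_enc = ρ·πr² = (-2.59e-3)π(0.109)² = -9.667e-5 C/m.
Since E is radial and uniform over the curved surface, Φ = E·2πrL = Q_enc/ε₀ = λ_enc L/ε₀.
E = 2k|λ_enc|/r = 2(8.99×10^9)(9.667×10^-5)/(0.109) = 1.59e7 N/C.

|E| = 1.59×10^7 V/m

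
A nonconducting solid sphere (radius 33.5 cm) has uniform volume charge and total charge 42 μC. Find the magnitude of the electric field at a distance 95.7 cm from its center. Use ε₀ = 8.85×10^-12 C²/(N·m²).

By spherical symmetry E is radial; choose a Gaussian sphere of radius r = 95.7 cm (r > R, so the entire charge is enclosed).
Q_enc = 42 μC = 4.20×10^-5 C.
Gauss's law: E·4πr² = Q_enc/ε₀.
E = |Q_enc|/(4πε₀r²) = (4.20×10^-5)/(4π·8.85×10^-12·(0.957)²) = 4.12×10^5 N/C.

E = 4.12×10^5 N/C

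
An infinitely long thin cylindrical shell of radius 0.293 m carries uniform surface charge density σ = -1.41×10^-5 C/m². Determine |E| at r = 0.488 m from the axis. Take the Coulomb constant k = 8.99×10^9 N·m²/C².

By cylindrical symmetry E is radial; use a coaxial Gaussian cylinder of radius 0.488 m and length L (r > 0.293 m).
The whole shell is enclosed: λ_enc = σ·2πR = (-1.41×10^-5)·2π·(0.293) = -2.596×10^-5 C/m.
Applying ∮E·dA = Q_enc/ε₀ with the end caps contributing no flux:
E = 2k|λ_enc|/r = 2(8.99×10^9)(2.596×10^-5)/(0.488) = 9.56e5 N/C.

E ≈ 9.56×10^5 N/C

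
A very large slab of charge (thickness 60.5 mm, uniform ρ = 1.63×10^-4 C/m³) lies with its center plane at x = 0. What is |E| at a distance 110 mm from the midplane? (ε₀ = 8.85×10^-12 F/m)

E = 5.57e5 V/m

The point |x| = 110 mm lies outside the slab (half-thickness 0.03025 m). A symmetric pillbox spanning the full slab encloses Q_enc = ρ·d·A.
Flux = 2EA ⇒ E = |ρ|d/(2ε₀), independent of distance outside.
E = (1.63e-4)(0.0605)/(2·8.85×10^-12) = 5.57×10^5 N/C.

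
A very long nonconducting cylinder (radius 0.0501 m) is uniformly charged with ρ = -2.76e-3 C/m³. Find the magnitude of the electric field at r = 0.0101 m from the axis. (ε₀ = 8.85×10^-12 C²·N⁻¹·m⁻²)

By cylindrical symmetry E is radial; use a coaxial Gaussian cylinder of radius 0.0101 m and length L (r < R).
Charge inside radius r per length L is ρ·πr²·L, so λ_enc = ρπr² = -8.845e-7 C/m.
Applying ∮E·dA = Q_enc/ε₀ with the end caps contributing no flux:
E = |λ_enc|/(2πε₀r) = (8.845e-7)/(2π·8.85×10^-12·0.0101) = 1.57×10^6 N/C.

E ≈ 1.57×10^6 N/C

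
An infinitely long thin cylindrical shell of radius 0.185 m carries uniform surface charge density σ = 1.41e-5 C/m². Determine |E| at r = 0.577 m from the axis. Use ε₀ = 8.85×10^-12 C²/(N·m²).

E ≈ 5.11e5 N/C

Choose a coaxial cylinder of radius r = 0.577 m (arbitrary length L) as the Gaussian surface (r > 0.185 m).
The whole shell is enclosed: λ_enc = σ·2πR = (1.41×10^-5)·2π·(0.185) = 1.639×10^-5 C/m.
By Gauss's law (flux through the curved wall only), E·2πrL = λ_enc L/ε₀.
E = |λ_enc|/(2πε₀r) = (1.639×10^-5)/(2π·8.85×10^-12·0.577) = 5.11×10^5 N/C.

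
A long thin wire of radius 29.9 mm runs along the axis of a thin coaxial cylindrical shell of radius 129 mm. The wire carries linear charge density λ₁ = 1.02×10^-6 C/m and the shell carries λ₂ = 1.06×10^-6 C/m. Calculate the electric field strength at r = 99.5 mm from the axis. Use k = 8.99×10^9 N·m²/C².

|E| ≈ 1.84e5 V/m

Coaxial Gaussian cylinder, radius r = 99.5 mm, length L (between the conductors, 29.9 mm < r < 129 mm).
The shell at 129 mm lies outside the Gaussian surface, so λ_enc = λ₁ = 1.02×10^-6 C/m.
Since E is radial and uniform over the curved surface, Φ = E·2πrL = Q_enc/ε₀ = λ_enc L/ε₀.
E = 2k|λ_enc|/r = 2(8.99×10^9)(1.02×10^-6)/(0.0995) = 1.84×10^5 N/C.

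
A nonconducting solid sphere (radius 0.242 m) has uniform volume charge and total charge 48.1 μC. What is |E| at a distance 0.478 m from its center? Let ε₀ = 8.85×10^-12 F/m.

1.89×10^6 N/C

By spherical symmetry E is radial; choose a Gaussian sphere of radius r = 0.478 m (r > R, so the entire charge is enclosed).
Q_enc = 48.1 μC = 4.81×10^-5 C.
By Gauss's law, ∮E·dA = E·4πr² = Q_enc/ε₀.
E = |Q_enc|/(4πε₀r²) = (4.81×10^-5)/(4π·8.85×10^-12·(0.478)²) = 1.89e6 N/C.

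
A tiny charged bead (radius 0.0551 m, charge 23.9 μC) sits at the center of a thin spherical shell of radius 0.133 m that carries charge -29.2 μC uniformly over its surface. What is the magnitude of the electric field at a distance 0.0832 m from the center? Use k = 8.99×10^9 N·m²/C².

|E| ≈ 3.10×10^7 N/C

Use a concentric Gaussian sphere at r = 0.0832 m (between the bodies, 0.0551 m < r < 0.133 m).
The shell at 0.133 m lies outside the Gaussian surface, so Q_enc = 23.9 μC = 2.39e-5 C.
Gauss's law: E·4πr² = Q_enc/ε₀.
E = k|Q_enc|/r² = (8.99×10^9)(2.39×10^-5)/(0.0832)² = 3.10×10^7 N/C.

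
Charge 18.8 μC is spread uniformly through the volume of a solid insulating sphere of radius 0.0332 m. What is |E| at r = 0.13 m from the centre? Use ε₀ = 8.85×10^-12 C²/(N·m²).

1.00e7 V/m

Take a concentric spherical Gaussian surface of radius r = 0.13 m (r > R, so the entire charge is enclosed).
Q_enc = 18.8 μC = 1.88×10^-5 C.
Gauss's law: E·4πr² = Q_enc/ε₀.
E = |Q_enc|/(4πε₀r²) = (1.88×10^-5)/(4π·8.85×10^-12·(0.13)²) = 1.00×10^7 N/C.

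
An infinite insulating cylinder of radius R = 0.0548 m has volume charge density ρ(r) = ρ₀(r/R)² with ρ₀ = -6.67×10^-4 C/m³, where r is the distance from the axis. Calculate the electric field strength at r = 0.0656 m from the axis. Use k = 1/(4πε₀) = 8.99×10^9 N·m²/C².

By cylindrical symmetry E is radial; use a coaxial Gaussian cylinder of radius 0.0656 m and length L (r > R, full charge per length enclosed).
λ_enc = 2π ∫₀^R ρ₀(r'/R)^2 r' dr' = 2πρ₀R²/4 = -3.146×10^-6 C/m.
By Gauss's law (flux through the curved wall only), E·2πrL = λ_enc L/ε₀.
E = 2k|λ_enc|/r = 2(8.99×10^9)(3.146×10^-6)/(0.0656) = 8.62×10^5 N/C.

|E| = 8.62×10^5 N/C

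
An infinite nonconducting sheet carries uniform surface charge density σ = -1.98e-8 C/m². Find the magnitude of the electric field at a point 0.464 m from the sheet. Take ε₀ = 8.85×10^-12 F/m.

|E| = 1.12e3 N/C

By planar symmetry E is perpendicular to the sheet and uniform; use a Gaussian pillbox with flat faces of area A on each side of the sheet.
Flux Φ = 2EA and Q_enc = σA, so 2EA = σA/ε₀ ⇒ E = |σ|/(2ε₀), independent of distance.
E = |σ|/(2ε₀) = (1.98×10^-8)/(2·8.85×10^-12) = 1.12e3 N/C.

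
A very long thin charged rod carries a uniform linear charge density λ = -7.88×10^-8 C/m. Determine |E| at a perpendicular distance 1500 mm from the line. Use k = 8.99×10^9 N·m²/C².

945 N/C

Take a coaxial cylindrical Gaussian surface of radius r = 1500 mm and length L.
Q_enc = λL, so λ_enc = -7.88e-8 C/m.
By Gauss's law (flux through the curved wall only), E·2πrL = λ_enc L/ε₀.
E = 2k|λ_enc|/r = 2(8.99×10^9)(7.88e-8)/(1.5) = 945 N/C.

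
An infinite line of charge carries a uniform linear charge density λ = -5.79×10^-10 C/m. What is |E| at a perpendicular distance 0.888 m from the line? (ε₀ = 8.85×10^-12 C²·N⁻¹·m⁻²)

Take a coaxial cylindrical Gaussian surface of radius r = 0.888 m and length L.
Q_enc = λL, so λ_enc = -5.79×10^-10 C/m.
Since E is radial and uniform over the curved surface, Φ = E·2πrL = Q_enc/ε₀ = λ_enc L/ε₀.
E = |λ_enc|/(2πε₀r) = (5.79×10^-10)/(2π·8.85×10^-12·0.888) = 11.7 N/C.

E ≈ 11.7 N/C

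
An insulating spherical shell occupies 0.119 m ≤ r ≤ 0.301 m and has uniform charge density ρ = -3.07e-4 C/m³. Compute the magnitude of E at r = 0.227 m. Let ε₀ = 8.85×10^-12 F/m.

|E| ≈ 2.25e6 N/C

Symmetry ⇒ E = E(r) r̂. Gaussian sphere of radius r = 0.227 m (within the shell material, 0.119 m < r < 0.301 m).
Only the shell between 0.119 m and r is enclosed: Q_enc = ρ·(4π/3)(r³ − a³) = (-3.07e-4)·(4π/3)·((0.227)³ − (0.119)³) = -1.287e-5 C.
Applying ∮E·dA = Q_enc/ε₀ with Φ = E(4πr²):
E = |Q_enc|/(4πε₀r²) = (1.287×10^-5)/(4π·8.85×10^-12·(0.227)²) = 2.25×10^6 N/C.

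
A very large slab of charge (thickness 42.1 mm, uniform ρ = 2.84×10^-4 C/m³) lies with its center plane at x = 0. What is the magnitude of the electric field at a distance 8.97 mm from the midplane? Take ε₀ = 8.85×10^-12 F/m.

E = 2.88e5 N/C

By symmetry E is perpendicular to the slab. A Gaussian pillbox from −8.97 mm to +8.97 mm (face area A) lies entirely within the slab.
Q_enc = ρ·(2x)·A and flux = 2EA, so 2EA = 2ρxA/ε₀ ⇒ E = |ρ|x/ε₀.
E = (2.84×10^-4)(0.00897)/(8.85×10^-12) = 2.88×10^5 N/C.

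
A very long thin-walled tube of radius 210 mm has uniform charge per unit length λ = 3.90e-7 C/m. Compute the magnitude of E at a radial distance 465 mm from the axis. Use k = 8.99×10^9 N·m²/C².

Choose a coaxial cylinder of radius r = 465 mm (arbitrary length L) as the Gaussian surface (r > 210 mm).
The full line charge is enclosed: λ_enc = 3.90×10^-7 C/m.
Since E is radial and uniform over the curved surface, Φ = E·2πrL = Q_enc/ε₀ = λ_enc L/ε₀.
E = 2k|λ_enc|/r = 2(8.99×10^9)(3.90×10^-7)/(0.465) = 1.51×10^4 N/C.

1.51×10^4 N/C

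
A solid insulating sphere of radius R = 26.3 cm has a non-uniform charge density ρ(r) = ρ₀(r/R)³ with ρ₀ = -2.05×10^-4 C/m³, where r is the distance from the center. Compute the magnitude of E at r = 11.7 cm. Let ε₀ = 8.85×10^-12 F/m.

|E| ≈ 3.98×10^4 N/C

By spherical symmetry E is radial; choose a Gaussian sphere of radius r = 11.7 cm (r < R).
Integrate the density: Q_enc = 4π ∫₀^r ρ₀(r'/R)^3 r'² dr' = 4πρ₀ r^6/(6·R³) = -6.054×10^-8 C.
Since E is radial and uniform over the Gaussian sphere, Φ = E·4πr² = Q_enc/ε₀.
E = |Q_enc|/(4πε₀r²) = (6.054e-8)/(4π·8.85×10^-12·(0.117)²) = 3.98e4 N/C.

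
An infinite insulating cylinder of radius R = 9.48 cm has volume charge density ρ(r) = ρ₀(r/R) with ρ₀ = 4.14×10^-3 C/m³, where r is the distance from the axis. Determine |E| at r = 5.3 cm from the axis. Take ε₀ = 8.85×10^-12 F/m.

E = 4.62×10^6 V/m

Choose a coaxial cylinder of radius r = 5.3 cm (arbitrary length L) as the Gaussian surface (r < R).
Integrating ρ over the cross-section to radius r: λ_enc = (2πρ₀/R) ∫₀^r r'^2 dr' = 2πρ₀ r^3/(3·R) = 1.362×10^-5 C/m.
Since E is radial and uniform over the curved surface, Φ = E·2πrL = Q_enc/ε₀ = λ_enc L/ε₀.
E = |λ_enc|/(2πε₀r) = (1.362e-5)/(2π·8.85×10^-12·0.053) = 4.62×10^6 N/C.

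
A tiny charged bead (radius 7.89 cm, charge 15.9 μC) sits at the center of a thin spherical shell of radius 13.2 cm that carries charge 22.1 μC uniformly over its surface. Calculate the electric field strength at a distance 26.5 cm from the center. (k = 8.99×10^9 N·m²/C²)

Use a concentric Gaussian sphere at r = 26.5 cm (r > 13.2 cm, enclosing both).
Q_enc = (15.9 μC) + (22.1 μC) = 3.80e-5 C.
By Gauss's law, ∮E·dA = E·4πr² = Q_enc/ε₀.
E = k|Q_enc|/r² = (8.99×10^9)(3.80×10^-5)/(0.265)² = 4.86e6 N/C.

|E| ≈ 4.86×10^6 N/C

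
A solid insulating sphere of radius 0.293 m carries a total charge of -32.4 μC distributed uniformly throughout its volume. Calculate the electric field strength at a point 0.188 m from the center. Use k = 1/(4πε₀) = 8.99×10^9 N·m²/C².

E ≈ 2.18×10^6 V/m

Symmetry ⇒ E = E(r) r̂. Gaussian sphere of radius r = 0.188 m (r < R).
Only the charge within r is enclosed: Q_enc = Q·(r/R)³ = (-32.4 μC)·(0.188 m/0.293 m)³ = -8.559×10^-6 C.
Gauss's law: E·4πr² = Q_enc/ε₀.
E = k|Q_enc|/r² = (8.99×10^9)(8.559×10^-6)/(0.188)² = 2.18e6 N/C.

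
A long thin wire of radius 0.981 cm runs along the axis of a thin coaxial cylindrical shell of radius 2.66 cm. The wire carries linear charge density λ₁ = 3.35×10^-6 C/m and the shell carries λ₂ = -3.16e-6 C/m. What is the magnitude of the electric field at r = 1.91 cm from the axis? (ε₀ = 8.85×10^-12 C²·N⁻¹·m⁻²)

|E| = 3.15×10^6 N/C

By cylindrical symmetry E is radial; use a coaxial Gaussian cylinder of radius 1.91 cm and length L (between the conductors, 0.981 cm < r < 2.66 cm).
Only the inner wire is enclosed; the outer shell contributes nothing inside itself. λ_enc = λ₁ = 3.35×10^-6 C/m.
Gauss's law: E·2πrL = λ_enc L/ε₀.
E = |λ_enc|/(2πε₀r) = (3.35×10^-6)/(2π·8.85×10^-12·0.0191) = 3.15×10^6 N/C.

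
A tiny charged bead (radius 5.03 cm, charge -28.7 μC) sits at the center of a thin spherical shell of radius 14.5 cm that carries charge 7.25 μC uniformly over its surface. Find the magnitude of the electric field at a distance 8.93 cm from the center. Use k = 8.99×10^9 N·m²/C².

E ≈ 3.24×10^7 N/C

By spherical symmetry E is radial; choose a Gaussian sphere of radius r = 8.93 cm (between the bodies, 5.03 cm < r < 14.5 cm).
Only the inner charge is enclosed; the outer shell contributes nothing inside itself. Q_enc = -28.7 μC = -2.87×10^-5 C.
Applying ∮E·dA = Q_enc/ε₀ with Φ = E(4πr²):
E = k|Q_enc|/r² = (8.99×10^9)(2.87e-5)/(0.0893)² = 3.24×10^7 N/C.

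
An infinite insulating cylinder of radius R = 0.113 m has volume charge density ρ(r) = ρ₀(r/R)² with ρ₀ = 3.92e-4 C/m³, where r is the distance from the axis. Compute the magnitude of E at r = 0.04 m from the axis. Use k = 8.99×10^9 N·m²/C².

|E| ≈ 5.55×10^4 N/C

Coaxial Gaussian cylinder, radius r = 0.04 m, length L (r < R).
λ_enc = ∫₀^r ρ(r')·2πr' dr' = (2πρ₀/R²)·r^4/4 = 1.234×10^-7 C/m.
Applying ∮E·dA = Q_enc/ε₀ with the end caps contributing no flux:
E = 2k|λ_enc|/r = 2(8.99×10^9)(1.234e-7)/(0.04) = 5.55e4 N/C.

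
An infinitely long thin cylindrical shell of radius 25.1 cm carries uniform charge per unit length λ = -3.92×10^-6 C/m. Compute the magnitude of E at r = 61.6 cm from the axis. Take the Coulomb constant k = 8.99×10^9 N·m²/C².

|E| ≈ 1.14×10^5 N/C

Choose a coaxial cylinder of radius r = 61.6 cm (arbitrary length L) as the Gaussian surface (r > 25.1 cm).
The full line charge is enclosed: λ_enc = -3.92×10^-6 C/m.
Since E is radial and uniform over the curved surface, Φ = E·2πrL = Q_enc/ε₀ = λ_enc L/ε₀.
E = 2k|λ_enc|/r = 2(8.99×10^9)(3.92×10^-6)/(0.616) = 1.14e5 N/C.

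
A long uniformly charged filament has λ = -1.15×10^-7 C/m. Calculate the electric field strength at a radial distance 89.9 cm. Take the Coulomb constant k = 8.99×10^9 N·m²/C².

E = 2.30×10^3 V/m

By cylindrical symmetry E is radial; use a coaxial Gaussian cylinder of radius 89.9 cm and length L.
Q_enc = λL, so λ_enc = -1.15×10^-7 C/m.
Gauss's law: E·2πrL = λ_enc L/ε₀.
E = 2k|λ_enc|/r = 2(8.99×10^9)(1.15×10^-7)/(0.899) = 2.30×10^3 N/C.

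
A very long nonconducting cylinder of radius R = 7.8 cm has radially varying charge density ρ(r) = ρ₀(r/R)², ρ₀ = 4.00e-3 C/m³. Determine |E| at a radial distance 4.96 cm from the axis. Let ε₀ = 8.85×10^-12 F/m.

By cylindrical symmetry E is radial; use a coaxial Gaussian cylinder of radius 4.96 cm and length L (r < R).
Integrating ρ over the cross-section to radius r: λ_enc = (2πρ₀/R²) ∫₀^r r'^3 dr' = 2πρ₀ r^4/(4·R²) = 6.251×10^-6 C/m.
By Gauss's law (flux through the curved wall only), E·2πrL = λ_enc L/ε₀.
E = |λ_enc|/(2πε₀r) = (6.251×10^-6)/(2π·8.85×10^-12·0.0496) = 2.27×10^6 N/C.

E ≈ 2.27×10^6 N/C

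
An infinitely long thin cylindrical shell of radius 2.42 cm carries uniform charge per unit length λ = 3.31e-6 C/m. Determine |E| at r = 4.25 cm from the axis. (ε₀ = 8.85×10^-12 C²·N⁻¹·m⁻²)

Take a coaxial cylindrical Gaussian surface of radius r = 4.25 cm and length L (r > 2.42 cm).
The full line charge is enclosed: λ_enc = 3.31e-6 C/m.
Gauss's law: E·2πrL = λ_enc L/ε₀.
E = |λ_enc|/(2πε₀r) = (3.31e-6)/(2π·8.85×10^-12·0.0425) = 1.40×10^6 N/C.

|E| = 1.40×10^6 N/C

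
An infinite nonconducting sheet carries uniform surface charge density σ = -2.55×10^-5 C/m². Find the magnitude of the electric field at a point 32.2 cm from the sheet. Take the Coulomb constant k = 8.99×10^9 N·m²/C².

Choose a cylindrical pillbox piercing the sheet, end faces (area A) parallel to it.
Flux Φ = 2EA and Q_enc = σA, so 2EA = σA/ε₀ ⇒ E = |σ|/(2ε₀), independent of distance.
E = 2πk|σ| = 2π(8.99×10^9)(2.55e-5) = 1.44×10^6 N/C.

1.44×10^6 N/C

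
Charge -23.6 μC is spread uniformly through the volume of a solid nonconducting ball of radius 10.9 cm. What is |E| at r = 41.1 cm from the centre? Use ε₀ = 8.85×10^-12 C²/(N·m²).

|E| = 1.26×10^6 V/m

Use a concentric Gaussian sphere at r = 41.1 cm (r > R, so the entire charge is enclosed).
Q_enc = -23.6 μC = -2.36×10^-5 C.
Applying ∮E·dA = Q_enc/ε₀ with Φ = E(4πr²):
E = |Q_enc|/(4πε₀r²) = (2.36×10^-5)/(4π·8.85×10^-12·(0.411)²) = 1.26×10^6 N/C.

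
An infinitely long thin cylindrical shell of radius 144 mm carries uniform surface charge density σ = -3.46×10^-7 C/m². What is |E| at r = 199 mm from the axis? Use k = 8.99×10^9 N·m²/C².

Take a coaxial cylindrical Gaussian surface of radius r = 199 mm and length L (r > 144 mm).
The whole shell is enclosed: λ_enc = σ·2πR = (-3.46×10^-7)·2π·(0.144) = -3.131×10^-7 C/m.
Applying ∮E·dA = Q_enc/ε₀ with the end caps contributing no flux:
E = 2k|λ_enc|/r = 2(8.99×10^9)(3.131e-7)/(0.199) = 2.83×10^4 N/C.

E = 2.83×10^4 N/C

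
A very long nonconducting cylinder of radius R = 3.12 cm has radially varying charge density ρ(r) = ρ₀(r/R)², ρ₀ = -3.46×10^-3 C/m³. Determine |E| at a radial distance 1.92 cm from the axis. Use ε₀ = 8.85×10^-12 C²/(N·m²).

|E| ≈ 7.11e5 N/C

By cylindrical symmetry E is radial; use a coaxial Gaussian cylinder of radius 1.92 cm and length L (r < R).
Integrating ρ over the cross-section to radius r: λ_enc = (2πρ₀/R²) ∫₀^r r'^3 dr' = 2πρ₀ r^4/(4·R²) = -7.587×10^-7 C/m.
By Gauss's law (flux through the curved wall only), E·2πrL = λ_enc L/ε₀.
E = |λ_enc|/(2πε₀r) = (7.587×10^-7)/(2π·8.85×10^-12·0.0192) = 7.11×10^5 N/C.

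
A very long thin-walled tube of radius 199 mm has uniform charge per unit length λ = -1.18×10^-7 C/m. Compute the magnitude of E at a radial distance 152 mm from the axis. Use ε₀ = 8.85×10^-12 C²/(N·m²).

Take a coaxial cylindrical Gaussian surface of radius r = 152 mm and length L (r < 199 mm, inside the shell).
All the surface charge lies outside this cylinder: Q_enc = 0, hence E = 0.

E = 0 (no enclosed charge)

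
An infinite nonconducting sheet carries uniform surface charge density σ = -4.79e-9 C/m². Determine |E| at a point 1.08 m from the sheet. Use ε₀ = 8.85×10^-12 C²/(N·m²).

By planar symmetry E is perpendicular to the sheet and uniform; use a Gaussian pillbox with flat faces of area A on each side of the sheet.
Only the two end caps contribute flux: Φ = 2EA. With Q_enc = σA, Gauss's law gives E = |σ|/(2ε₀).
E = |σ|/(2ε₀) = (4.79×10^-9)/(2·8.85×10^-12) = 271 N/C.

E = 271 V/m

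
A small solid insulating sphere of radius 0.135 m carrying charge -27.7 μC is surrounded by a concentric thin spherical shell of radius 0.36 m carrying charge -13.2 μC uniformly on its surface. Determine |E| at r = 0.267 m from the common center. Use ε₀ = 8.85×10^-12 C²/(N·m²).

Use a concentric Gaussian sphere at r = 0.267 m (between the bodies, 0.135 m < r < 0.36 m).
The shell at 0.36 m lies outside the Gaussian surface, so Q_enc = -27.7 μC = -2.77e-5 C.
By Gauss's law, ∮E·dA = E·4πr² = Q_enc/ε₀.
E = |Q_enc|/(4πε₀r²) = (2.77×10^-5)/(4π·8.85×10^-12·(0.267)²) = 3.49×10^6 N/C.

|E| ≈ 3.49×10^6 V/m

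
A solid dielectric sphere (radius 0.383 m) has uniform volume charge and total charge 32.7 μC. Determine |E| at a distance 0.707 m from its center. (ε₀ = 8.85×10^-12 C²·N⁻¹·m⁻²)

By spherical symmetry E is radial; choose a Gaussian sphere of radius r = 0.707 m (r > R, so the entire charge is enclosed).
Q_enc = 32.7 μC = 3.27×10^-5 C.
Applying ∮E·dA = Q_enc/ε₀ with Φ = E(4πr²):
E = |Q_enc|/(4πε₀r²) = (3.27e-5)/(4π·8.85×10^-12·(0.707)²) = 5.88e5 N/C.

E = 5.88e5 N/C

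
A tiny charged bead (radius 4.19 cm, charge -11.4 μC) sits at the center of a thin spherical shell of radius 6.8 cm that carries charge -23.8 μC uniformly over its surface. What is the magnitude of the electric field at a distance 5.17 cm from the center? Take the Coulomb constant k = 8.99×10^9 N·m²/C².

By spherical symmetry E is radial; choose a Gaussian sphere of radius r = 5.17 cm (between the bodies, 4.19 cm < r < 6.8 cm).
Only the inner charge is enclosed; the outer shell contributes nothing inside itself. Q_enc = -11.4 μC = -1.14×10^-5 C.
Since E is radial and uniform over the Gaussian sphere, Φ = E·4πr² = Q_enc/ε₀.
E = k|Q_enc|/r² = (8.99×10^9)(1.14×10^-5)/(0.0517)² = 3.83×10^7 N/C.

E = 3.83×10^7 N/C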